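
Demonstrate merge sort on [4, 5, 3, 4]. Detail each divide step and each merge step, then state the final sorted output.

Merge sort trace:

Split: [4, 5, 3, 4] -> [4, 5] and [3, 4]
  Split: [4, 5] -> [4] and [5]
  Merge: [4] + [5] -> [4, 5]
  Split: [3, 4] -> [3] and [4]
  Merge: [3] + [4] -> [3, 4]
Merge: [4, 5] + [3, 4] -> [3, 4, 4, 5]

Final sorted array: [3, 4, 4, 5]

The merge sort proceeds by recursively splitting the array and merging sorted halves.
After all merges, the sorted array is [3, 4, 4, 5].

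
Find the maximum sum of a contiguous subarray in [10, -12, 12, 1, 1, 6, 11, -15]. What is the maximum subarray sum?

Using Kadane's algorithm on [10, -12, 12, 1, 1, 6, 11, -15]:

Scanning through the array:
Position 1 (value -12): max_ending_here = -2, max_so_far = 10
Position 2 (value 12): max_ending_here = 12, max_so_far = 12
Position 3 (value 1): max_ending_here = 13, max_so_far = 13
Position 4 (value 1): max_ending_here = 14, max_so_far = 14
Position 5 (value 6): max_ending_here = 20, max_so_far = 20
Position 6 (value 11): max_ending_here = 31, max_so_far = 31
Position 7 (value -15): max_ending_here = 16, max_so_far = 31

Maximum subarray: [12, 1, 1, 6, 11]
Maximum sum: 31

The maximum subarray is [12, 1, 1, 6, 11] with sum 31. This subarray runs from index 2 to index 6.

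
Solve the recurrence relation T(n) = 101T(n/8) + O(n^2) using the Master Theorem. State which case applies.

Master Theorem for T(n) = 101T(n/8) + O(n^2):

a = 101, b = 8, c = 2
log_b(a) = log_8(101) = 2.2194

Case 1: c = 2 < log_8(101) = 2.2194
T(n) = O(n^(log_8 101))

For T(n) = 101T(n/8) + O(n^2): log_8(101) = 2.2194. This is Case 1 of the Master Theorem (c < log_b(a), work dominated by leaves), giving O(n^(log_8 101)).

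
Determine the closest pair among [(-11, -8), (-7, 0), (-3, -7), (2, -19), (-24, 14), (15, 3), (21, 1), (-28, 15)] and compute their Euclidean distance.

Computing all pairwise distances among 8 points:

d((-11, -8), (-7, 0)) = 8.9443
d((-11, -8), (-3, -7)) = 8.0623
d((-11, -8), (2, -19)) = 17.0294
d((-11, -8), (-24, 14)) = 25.5539
d((-11, -8), (15, 3)) = 28.2312
d((-11, -8), (21, 1)) = 33.2415
d((-11, -8), (-28, 15)) = 28.6007
d((-7, 0), (-3, -7)) = 8.0623
d((-7, 0), (2, -19)) = 21.0238
d((-7, 0), (-24, 14)) = 22.0227
d((-7, 0), (15, 3)) = 22.2036
d((-7, 0), (21, 1)) = 28.0179
d((-7, 0), (-28, 15)) = 25.807
d((-3, -7), (2, -19)) = 13.0
d((-3, -7), (-24, 14)) = 29.6985
d((-3, -7), (15, 3)) = 20.5913
d((-3, -7), (21, 1)) = 25.2982
d((-3, -7), (-28, 15)) = 33.3017
d((2, -19), (-24, 14)) = 42.0119
d((2, -19), (15, 3)) = 25.5539
d((2, -19), (21, 1)) = 27.5862
d((2, -19), (-28, 15)) = 45.3431
d((-24, 14), (15, 3)) = 40.5216
d((-24, 14), (21, 1)) = 46.8402
d((-24, 14), (-28, 15)) = 4.1231 <-- minimum
d((15, 3), (21, 1)) = 6.3246
d((15, 3), (-28, 15)) = 44.643
d((21, 1), (-28, 15)) = 50.9608

Closest pair: (-24, 14) and (-28, 15) with distance 4.1231

The closest pair is (-24, 14) and (-28, 15) with Euclidean distance 4.1231. For 8 points, brute-force pairwise comparison is shown above. For large n, the divide-and-conquer algorithm (sort by x, recurse on halves, check the dividing strip) achieves O(n log n).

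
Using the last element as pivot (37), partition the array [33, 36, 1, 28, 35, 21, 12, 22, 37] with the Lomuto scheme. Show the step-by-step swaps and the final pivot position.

Lomuto partition with pivot = 37:

Initial array: [33, 36, 1, 28, 35, 21, 12, 22, 37]

arr[0]=33 <= 37: swap with position 0, array becomes [33, 36, 1, 28, 35, 21, 12, 22, 37]
arr[1]=36 <= 37: swap with position 1, array becomes [33, 36, 1, 28, 35, 21, 12, 22, 37]
arr[2]=1 <= 37: swap with position 2, array becomes [33, 36, 1, 28, 35, 21, 12, 22, 37]
arr[3]=28 <= 37: swap with position 3, array becomes [33, 36, 1, 28, 35, 21, 12, 22, 37]
arr[4]=35 <= 37: swap with position 4, array becomes [33, 36, 1, 28, 35, 21, 12, 22, 37]
arr[5]=21 <= 37: swap with position 5, array becomes [33, 36, 1, 28, 35, 21, 12, 22, 37]
arr[6]=12 <= 37: swap with position 6, array becomes [33, 36, 1, 28, 35, 21, 12, 22, 37]
arr[7]=22 <= 37: swap with position 7, array becomes [33, 36, 1, 28, 35, 21, 12, 22, 37]

Place pivot at position 8: [33, 36, 1, 28, 35, 21, 12, 22, 37]
Pivot position: 8

After partitioning with pivot 37, the array becomes [33, 36, 1, 28, 35, 21, 12, 22, 37]. The pivot is placed at index 8. All elements to the left of the pivot are <= 37, and all elements to the right are > 37.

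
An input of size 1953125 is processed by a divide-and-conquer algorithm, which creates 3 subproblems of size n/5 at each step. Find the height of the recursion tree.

For divide and conquer with division factor 5:

Problem sizes at each level:
Level 0: 1953125
Level 1: 390625
Level 2: 78125
Level 3: 15625
Level 4: 3125
Level 5: 625
Level 6: 125
Level 7: 25
Level 8: 5
Level 9: 1

The root is level 0 and the size-1 base case is level 9 (the tree spans levels 0 through 9, i.e. 10 levels counting the root), so the depth is the number of divisions: log_5(1953125) = 9

The recursion tree depth is log_5(1953125) = 9. At each level, the problem size is divided by 5, so it takes 9 divisions to reduce to a base case of size 1. The algorithm makes 3 recursive calls at each level.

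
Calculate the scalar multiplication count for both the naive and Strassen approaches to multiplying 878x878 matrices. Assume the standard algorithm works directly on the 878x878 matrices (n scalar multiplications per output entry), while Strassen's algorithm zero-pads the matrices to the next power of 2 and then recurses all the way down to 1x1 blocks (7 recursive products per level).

Matrix multiplication for 878x878 matrices:

Strassen's algorithm requires power-of-2 dimensions. Pad 878x878 to 1024x1024 (next power of 2).

Standard algorithm: 878^3 = 676836152 multiplications
Strassen's algorithm: 7^(log2(1024)) = 7^10 = 282475249 multiplications
Savings: 676836152 - 282475249 = 394360903 multiplications

Standard: 676836152 multiplications (878^3). Strassen: 282475249 multiplications (7^10, after padding to 1024x1024). Strassen reduces 8 recursive multiplications to 7 at each level.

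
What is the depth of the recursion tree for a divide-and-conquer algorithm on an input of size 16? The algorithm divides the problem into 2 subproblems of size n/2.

For divide and conquer with division factor 2:

Problem sizes at each level:
Level 0: 16
Level 1: 8
Level 2: 4
Level 3: 2
Level 4: 1

The root is level 0 and the size-1 base case is level 4 (the tree spans levels 0 through 4, i.e. 5 levels counting the root), so the depth is the number of divisions: log_2(16) = 4

The recursion tree depth is log_2(16) = 4. At each level, the problem size is divided by 2, so it takes 4 divisions to reduce to a base case of size 1. The algorithm makes 2 recursive calls at each level.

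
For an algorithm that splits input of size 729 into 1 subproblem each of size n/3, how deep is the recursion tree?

For divide and conquer with division factor 3:

Problem sizes at each level:
Level 0: 729
Level 1: 243
Level 2: 81
Level 3: 27
Level 4: 9
Level 5: 3
Level 6: 1

The root is level 0 and the size-1 base case is level 6 (the tree spans levels 0 through 6, i.e. 7 levels counting the root), so the depth is the number of divisions: log_3(729) = 6

The recursion tree depth is log_3(729) = 6. At each level, the problem size is divided by 3, so it takes 6 divisions to reduce to a base case of size 1. The algorithm makes 1 recursive call at each level.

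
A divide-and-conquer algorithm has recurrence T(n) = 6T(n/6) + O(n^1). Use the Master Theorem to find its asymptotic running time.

Master Theorem for T(n) = 6T(n/6) + O(n^1):

a = 6, b = 6, c = 1
log_b(a) = log_6(6) = 1.0000

Case 2: c = 1 = log_6(6) = 1.0000
T(n) = O(n^1 log n) = O(n log n)

For T(n) = 6T(n/6) + O(n^1): log_6(6) = 1.0000. This is Case 2 of the Master Theorem (c = log_b(a), equal work at all levels), giving O(n log n).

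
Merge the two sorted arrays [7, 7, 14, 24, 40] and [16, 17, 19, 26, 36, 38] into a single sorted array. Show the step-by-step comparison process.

Merging process:

Compare 7 vs 16: take 7 from left. Merged: [7]
Compare 7 vs 16: take 7 from left. Merged: [7, 7]
Compare 14 vs 16: take 14 from left. Merged: [7, 7, 14]
Compare 24 vs 16: take 16 from right. Merged: [7, 7, 14, 16]
Compare 24 vs 17: take 17 from right. Merged: [7, 7, 14, 16, 17]
Compare 24 vs 19: take 19 from right. Merged: [7, 7, 14, 16, 17, 19]
Compare 24 vs 26: take 24 from left. Merged: [7, 7, 14, 16, 17, 19, 24]
Compare 40 vs 26: take 26 from right. Merged: [7, 7, 14, 16, 17, 19, 24, 26]
Compare 40 vs 36: take 36 from right. Merged: [7, 7, 14, 16, 17, 19, 24, 26, 36]
Compare 40 vs 38: take 38 from right. Merged: [7, 7, 14, 16, 17, 19, 24, 26, 36, 38]
Append remaining from left: [40]. Merged: [7, 7, 14, 16, 17, 19, 24, 26, 36, 38, 40]

Final merged array: [7, 7, 14, 16, 17, 19, 24, 26, 36, 38, 40]
Total comparisons: 10

The merged array is [7, 7, 14, 16, 17, 19, 24, 26, 36, 38, 40], requiring 10 comparisons. The merge step runs in O(n) time where n is the total number of elements.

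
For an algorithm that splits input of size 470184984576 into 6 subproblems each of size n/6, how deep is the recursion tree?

For divide and conquer with division factor 6:

Problem sizes at each level:
Level 0: 470184984576
Level 1: 78364164096
Level 2: 13060694016
Level 3: 2176782336
Level 4: 362797056
Level 5: 60466176
Level 6: 10077696
Level 7: 1679616
Level 8: 279936
Level 9: 46656
Level 10: 7776
Level 11: 1296
Level 12: 216
Level 13: 36
Level 14: 6
Level 15: 1

The root is level 0 and the size-1 base case is level 15 (the tree spans levels 0 through 15, i.e. 16 levels counting the root), so the depth is the number of divisions: log_6(470184984576) = 15

The recursion tree depth is log_6(470184984576) = 15. At each level, the problem size is divided by 6, so it takes 15 divisions to reduce to a base case of size 1. The algorithm makes 6 recursive calls at each level.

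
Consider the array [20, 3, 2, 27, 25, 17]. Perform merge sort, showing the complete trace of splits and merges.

Merge sort trace:

Split: [20, 3, 2, 27, 25, 17] -> [20, 3, 2] and [27, 25, 17]
  Split: [20, 3, 2] -> [20] and [3, 2]
    Split: [3, 2] -> [3] and [2]
    Merge: [3] + [2] -> [2, 3]
  Merge: [20] + [2, 3] -> [2, 3, 20]
  Split: [27, 25, 17] -> [27] and [25, 17]
    Split: [25, 17] -> [25] and [17]
    Merge: [25] + [17] -> [17, 25]
  Merge: [27] + [17, 25] -> [17, 25, 27]
Merge: [2, 3, 20] + [17, 25, 27] -> [2, 3, 17, 20, 25, 27]

Final sorted array: [2, 3, 17, 20, 25, 27]

The merge sort proceeds by recursively splitting the array and merging sorted halves.
After all merges, the sorted array is [2, 3, 17, 20, 25, 27].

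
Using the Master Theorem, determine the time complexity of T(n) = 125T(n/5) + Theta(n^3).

Master Theorem for T(n) = 125T(n/5) + O(n^3):

a = 125, b = 5, c = 3
log_b(a) = log_5(125) = 3.0000

Case 2: c = 3 = log_5(125) = 3.0000
T(n) = O(n^3 log n) = O(n^3 log n)

For T(n) = 125T(n/5) + O(n^3): log_5(125) = 3.0000. This is Case 2 of the Master Theorem (c = log_b(a), equal work at all levels), giving O(n^3 log n).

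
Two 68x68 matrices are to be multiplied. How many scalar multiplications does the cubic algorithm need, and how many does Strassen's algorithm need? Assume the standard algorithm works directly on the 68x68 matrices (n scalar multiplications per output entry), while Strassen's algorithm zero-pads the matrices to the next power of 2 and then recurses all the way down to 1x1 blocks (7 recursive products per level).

Matrix multiplication for 68x68 matrices:

Strassen's algorithm requires power-of-2 dimensions. Pad 68x68 to 128x128 (next power of 2).

Standard algorithm: 68^3 = 314432 multiplications
Strassen's algorithm: 7^(log2(128)) = 7^7 = 823543 multiplications
Difference: 314432 - 823543 = -509111 (Strassen uses MORE here due to padding overhead — for small or just-over-power-of-2 n, padding can outweigh the per-level savings)

Standard: 314432 multiplications (68^3). Strassen: 823543 multiplications (7^7, after padding to 128x128). Strassen reduces 8 recursive multiplications to 7 at each level.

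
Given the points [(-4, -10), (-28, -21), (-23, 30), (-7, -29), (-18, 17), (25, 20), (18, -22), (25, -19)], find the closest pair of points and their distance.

Computing all pairwise distances among 8 points:

d((-4, -10), (-28, -21)) = 26.4008
d((-4, -10), (-23, 30)) = 44.2832
d((-4, -10), (-7, -29)) = 19.2354
d((-4, -10), (-18, 17)) = 30.4138
d((-4, -10), (25, 20)) = 41.7253
d((-4, -10), (18, -22)) = 25.0599
d((-4, -10), (25, -19)) = 30.3645
d((-28, -21), (-23, 30)) = 51.2445
d((-28, -21), (-7, -29)) = 22.4722
d((-28, -21), (-18, 17)) = 39.2938
d((-28, -21), (25, 20)) = 67.0075
d((-28, -21), (18, -22)) = 46.0109
d((-28, -21), (25, -19)) = 53.0377
d((-23, 30), (-7, -29)) = 61.131
d((-23, 30), (-18, 17)) = 13.9284
d((-23, 30), (25, 20)) = 49.0306
d((-23, 30), (18, -22)) = 66.2193
d((-23, 30), (25, -19)) = 68.593
d((-7, -29), (-18, 17)) = 47.2969
d((-7, -29), (25, 20)) = 58.5235
d((-7, -29), (18, -22)) = 25.9615
d((-7, -29), (25, -19)) = 33.5261
d((-18, 17), (25, 20)) = 43.1045
d((-18, 17), (18, -22)) = 53.0754
d((-18, 17), (25, -19)) = 56.0803
d((25, 20), (18, -22)) = 42.5793
d((25, 20), (25, -19)) = 39.0
d((18, -22), (25, -19)) = 7.6158 <-- minimum

Closest pair: (18, -22) and (25, -19) with distance 7.6158

The closest pair is (18, -22) and (25, -19) with Euclidean distance 7.6158. For 8 points, brute-force pairwise comparison is shown above. For large n, the divide-and-conquer algorithm (sort by x, recurse on halves, check the dividing strip) achieves O(n log n).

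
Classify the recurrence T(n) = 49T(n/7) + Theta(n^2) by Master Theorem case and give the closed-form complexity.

Master Theorem for T(n) = 49T(n/7) + O(n^2):

a = 49, b = 7, c = 2
log_b(a) = log_7(49) = 2.0000

Case 2: c = 2 = log_7(49) = 2.0000
T(n) = O(n^2 log n) = O(n^2 log n)

For T(n) = 49T(n/7) + O(n^2): log_7(49) = 2.0000. This is Case 2 of the Master Theorem (c = log_b(a), equal work at all levels), giving O(n^2 log n).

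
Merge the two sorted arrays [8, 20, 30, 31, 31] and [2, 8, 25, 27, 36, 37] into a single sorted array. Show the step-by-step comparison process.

Merging process:

Compare 8 vs 2: take 2 from right. Merged: [2]
Compare 8 vs 8: take 8 from left. Merged: [2, 8]
Compare 20 vs 8: take 8 from right. Merged: [2, 8, 8]
Compare 20 vs 25: take 20 from left. Merged: [2, 8, 8, 20]
Compare 30 vs 25: take 25 from right. Merged: [2, 8, 8, 20, 25]
Compare 30 vs 27: take 27 from right. Merged: [2, 8, 8, 20, 25, 27]
Compare 30 vs 36: take 30 from left. Merged: [2, 8, 8, 20, 25, 27, 30]
Compare 31 vs 36: take 31 from left. Merged: [2, 8, 8, 20, 25, 27, 30, 31]
Compare 31 vs 36: take 31 from left. Merged: [2, 8, 8, 20, 25, 27, 30, 31, 31]
Append remaining from right: [36, 37]. Merged: [2, 8, 8, 20, 25, 27, 30, 31, 31, 36, 37]

Final merged array: [2, 8, 8, 20, 25, 27, 30, 31, 31, 36, 37]
Total comparisons: 9

The merged array is [2, 8, 8, 20, 25, 27, 30, 31, 31, 36, 37], requiring 9 comparisons. The merge step runs in O(n) time where n is the total number of elements.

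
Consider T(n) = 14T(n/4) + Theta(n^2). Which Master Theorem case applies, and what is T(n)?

Master Theorem for T(n) = 14T(n/4) + O(n^2):

a = 14, b = 4, c = 2
log_b(a) = log_4(14) = 1.9037

Case 3: c = 2 > log_4(14) = 1.9037
T(n) = O(n^2) = O(n^2)

For T(n) = 14T(n/4) + O(n^2): log_4(14) = 1.9037. This is Case 3 of the Master Theorem (c > log_b(a), work dominated by root), giving O(n^2).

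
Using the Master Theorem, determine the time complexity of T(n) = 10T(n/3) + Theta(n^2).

Master Theorem for T(n) = 10T(n/3) + O(n^2):

a = 10, b = 3, c = 2
log_b(a) = log_3(10) = 2.0959

Case 1: c = 2 < log_3(10) = 2.0959
T(n) = O(n^(log_3 10))

For T(n) = 10T(n/3) + O(n^2): log_3(10) = 2.0959. This is Case 1 of the Master Theorem (c < log_b(a), work dominated by leaves), giving O(n^(log_3 10)).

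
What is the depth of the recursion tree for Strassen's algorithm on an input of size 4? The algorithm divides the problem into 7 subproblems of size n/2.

For divide and conquer with division factor 2:

Problem sizes at each level:
Level 0: 4
Level 1: 2
Level 2: 1

The root is level 0 and the size-1 base case is level 2 (the tree spans levels 0 through 2, i.e. 3 levels counting the root), so the depth is the number of divisions: log_2(4) = 2

The recursion tree depth is log_2(4) = 2. At each level, the problem size is divided by 2, so it takes 2 divisions to reduce to a base case of size 1. The algorithm makes 7 recursive calls at each level.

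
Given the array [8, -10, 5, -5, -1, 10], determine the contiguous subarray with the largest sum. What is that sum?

Using Kadane's algorithm on [8, -10, 5, -5, -1, 10]:

Scanning through the array:
Position 1 (value -10): max_ending_here = -2, max_so_far = 8
Position 2 (value 5): max_ending_here = 5, max_so_far = 8
Position 3 (value -5): max_ending_here = 0, max_so_far = 8
Position 4 (value -1): max_ending_here = -1, max_so_far = 8
Position 5 (value 10): max_ending_here = 10, max_so_far = 10

Maximum subarray: [10]
Maximum sum: 10

The maximum subarray is [10] with sum 10. This subarray runs from index 5 to index 5.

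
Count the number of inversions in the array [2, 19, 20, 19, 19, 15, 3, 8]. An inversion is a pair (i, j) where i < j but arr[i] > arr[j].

Finding inversions in [2, 19, 20, 19, 19, 15, 3, 8]:

(1, 5): arr[1]=19 > arr[5]=15
(1, 6): arr[1]=19 > arr[6]=3
(1, 7): arr[1]=19 > arr[7]=8
(2, 3): arr[2]=20 > arr[3]=19
(2, 4): arr[2]=20 > arr[4]=19
(2, 5): arr[2]=20 > arr[5]=15
(2, 6): arr[2]=20 > arr[6]=3
(2, 7): arr[2]=20 > arr[7]=8
(3, 5): arr[3]=19 > arr[5]=15
(3, 6): arr[3]=19 > arr[6]=3
(3, 7): arr[3]=19 > arr[7]=8
(4, 5): arr[4]=19 > arr[5]=15
(4, 6): arr[4]=19 > arr[6]=3
(4, 7): arr[4]=19 > arr[7]=8
(5, 6): arr[5]=15 > arr[6]=3
(5, 7): arr[5]=15 > arr[7]=8

Total inversions: 16

The array has 16 inversion(s): (1,5), (1,6), (1,7), (2,3), (2,4), (2,5), (2,6), (2,7), (3,5), (3,6), (3,7), (4,5), (4,6), (4,7), (5,6), (5,7). Each pair (i,j) satisfies i < j and arr[i] > arr[j].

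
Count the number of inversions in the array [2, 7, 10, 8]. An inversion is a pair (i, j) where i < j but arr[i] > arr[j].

Finding inversions in [2, 7, 10, 8]:

(2, 3): arr[2]=10 > arr[3]=8

Total inversions: 1

The array has 1 inversion(s): (2,3). Each pair (i,j) satisfies i < j and arr[i] > arr[j].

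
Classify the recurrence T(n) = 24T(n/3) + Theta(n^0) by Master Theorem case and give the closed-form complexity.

Master Theorem for T(n) = 24T(n/3) + O(n^0):

a = 24, b = 3, c = 0
log_b(a) = log_3(24) = 2.8928

Case 1: c = 0 < log_3(24) = 2.8928
T(n) = O(n^(log_3 24))

For T(n) = 24T(n/3) + O(n^0): log_3(24) = 2.8928. This is Case 1 of the Master Theorem (c < log_b(a), work dominated by leaves), giving O(n^(log_3 24)).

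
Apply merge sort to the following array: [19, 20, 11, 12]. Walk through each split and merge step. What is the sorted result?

Merge sort trace:

Split: [19, 20, 11, 12] -> [19, 20] and [11, 12]
  Split: [19, 20] -> [19] and [20]
  Merge: [19] + [20] -> [19, 20]
  Split: [11, 12] -> [11] and [12]
  Merge: [11] + [12] -> [11, 12]
Merge: [19, 20] + [11, 12] -> [11, 12, 19, 20]

Final sorted array: [11, 12, 19, 20]

The merge sort proceeds by recursively splitting the array and merging sorted halves.
After all merges, the sorted array is [11, 12, 19, 20].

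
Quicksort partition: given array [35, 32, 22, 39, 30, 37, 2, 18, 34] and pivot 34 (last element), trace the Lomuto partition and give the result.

Lomuto partition with pivot = 34:

Initial array: [35, 32, 22, 39, 30, 37, 2, 18, 34]

arr[0]=35 > 34: no swap
arr[1]=32 <= 34: swap with position 0, array becomes [32, 35, 22, 39, 30, 37, 2, 18, 34]
arr[2]=22 <= 34: swap with position 1, array becomes [32, 22, 35, 39, 30, 37, 2, 18, 34]
arr[3]=39 > 34: no swap
arr[4]=30 <= 34: swap with position 2, array becomes [32, 22, 30, 39, 35, 37, 2, 18, 34]
arr[5]=37 > 34: no swap
arr[6]=2 <= 34: swap with position 3, array becomes [32, 22, 30, 2, 35, 37, 39, 18, 34]
arr[7]=18 <= 34: swap with position 4, array becomes [32, 22, 30, 2, 18, 37, 39, 35, 34]

Place pivot at position 5: [32, 22, 30, 2, 18, 34, 39, 35, 37]
Pivot position: 5

After partitioning with pivot 34, the array becomes [32, 22, 30, 2, 18, 34, 39, 35, 37]. The pivot is placed at index 5. All elements to the left of the pivot are <= 34, and all elements to the right are > 34.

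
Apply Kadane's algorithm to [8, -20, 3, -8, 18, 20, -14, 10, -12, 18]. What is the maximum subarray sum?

Using Kadane's algorithm on [8, -20, 3, -8, 18, 20, -14, 10, -12, 18]:

Scanning through the array:
Position 1 (value -20): max_ending_here = -12, max_so_far = 8
Position 2 (value 3): max_ending_here = 3, max_so_far = 8
Position 3 (value -8): max_ending_here = -5, max_so_far = 8
Position 4 (value 18): max_ending_here = 18, max_so_far = 18
Position 5 (value 20): max_ending_here = 38, max_so_far = 38
Position 6 (value -14): max_ending_here = 24, max_so_far = 38
Position 7 (value 10): max_ending_here = 34, max_so_far = 38
Position 8 (value -12): max_ending_here = 22, max_so_far = 38
Position 9 (value 18): max_ending_here = 40, max_so_far = 40

Maximum subarray: [18, 20, -14, 10, -12, 18]
Maximum sum: 40

The maximum subarray is [18, 20, -14, 10, -12, 18] with sum 40. This subarray runs from index 4 to index 9.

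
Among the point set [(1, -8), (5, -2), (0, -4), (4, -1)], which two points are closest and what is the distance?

Computing all pairwise distances among 4 points:

d((1, -8), (5, -2)) = 7.2111
d((1, -8), (0, -4)) = 4.1231
d((1, -8), (4, -1)) = 7.6158
d((5, -2), (0, -4)) = 5.3852
d((5, -2), (4, -1)) = 1.4142 <-- minimum
d((0, -4), (4, -1)) = 5.0

Closest pair: (5, -2) and (4, -1) with distance 1.4142

The closest pair is (5, -2) and (4, -1) with Euclidean distance 1.4142. For 4 points, brute-force pairwise comparison is shown above. For large n, the divide-and-conquer algorithm (sort by x, recurse on halves, check the dividing strip) achieves O(n log n).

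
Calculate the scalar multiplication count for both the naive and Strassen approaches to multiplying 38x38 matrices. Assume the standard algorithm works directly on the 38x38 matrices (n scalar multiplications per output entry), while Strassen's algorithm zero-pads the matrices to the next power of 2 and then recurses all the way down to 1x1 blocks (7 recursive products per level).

Matrix multiplication for 38x38 matrices:

Strassen's algorithm requires power-of-2 dimensions. Pad 38x38 to 64x64 (next power of 2).

Standard algorithm: 38^3 = 54872 multiplications
Strassen's algorithm: 7^(log2(64)) = 7^6 = 117649 multiplications
Difference: 54872 - 117649 = -62777 (Strassen uses MORE here due to padding overhead — for small or just-over-power-of-2 n, padding can outweigh the per-level savings)

Standard: 54872 multiplications (38^3). Strassen: 117649 multiplications (7^6, after padding to 64x64). Strassen reduces 8 recursive multiplications to 7 at each level.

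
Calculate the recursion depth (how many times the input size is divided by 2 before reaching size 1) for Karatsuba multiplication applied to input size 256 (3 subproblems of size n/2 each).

For divide and conquer with division factor 2:

Problem sizes at each level:
Level 0: 256
Level 1: 128
Level 2: 64
Level 3: 32
Level 4: 16
Level 5: 8
Level 6: 4
Level 7: 2
Level 8: 1

The root is level 0 and the size-1 base case is level 8 (the tree spans levels 0 through 8, i.e. 9 levels counting the root), so the depth is the number of divisions: log_2(256) = 8

The recursion tree depth is log_2(256) = 8. At each level, the problem size is divided by 2, so it takes 8 divisions to reduce to a base case of size 1. The algorithm makes 3 recursive calls at each level.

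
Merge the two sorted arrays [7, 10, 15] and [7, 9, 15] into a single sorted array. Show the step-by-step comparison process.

Merging process:

Compare 7 vs 7: take 7 from left. Merged: [7]
Compare 10 vs 7: take 7 from right. Merged: [7, 7]
Compare 10 vs 9: take 9 from right. Merged: [7, 7, 9]
Compare 10 vs 15: take 10 from left. Merged: [7, 7, 9, 10]
Compare 15 vs 15: take 15 from left. Merged: [7, 7, 9, 10, 15]
Append remaining from right: [15]. Merged: [7, 7, 9, 10, 15, 15]

Final merged array: [7, 7, 9, 10, 15, 15]
Total comparisons: 5

The merged array is [7, 7, 9, 10, 15, 15], requiring 5 comparisons. The merge step runs in O(n) time where n is the total number of elements.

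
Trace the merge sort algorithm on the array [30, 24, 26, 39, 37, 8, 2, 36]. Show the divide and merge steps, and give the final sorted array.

Merge sort trace:

Split: [30, 24, 26, 39, 37, 8, 2, 36] -> [30, 24, 26, 39] and [37, 8, 2, 36]
  Split: [30, 24, 26, 39] -> [30, 24] and [26, 39]
    Split: [30, 24] -> [30] and [24]
    Merge: [30] + [24] -> [24, 30]
    Split: [26, 39] -> [26] and [39]
    Merge: [26] + [39] -> [26, 39]
  Merge: [24, 30] + [26, 39] -> [24, 26, 30, 39]
  Split: [37, 8, 2, 36] -> [37, 8] and [2, 36]
    Split: [37, 8] -> [37] and [8]
    Merge: [37] + [8] -> [8, 37]
    Split: [2, 36] -> [2] and [36]
    Merge: [2] + [36] -> [2, 36]
  Merge: [8, 37] + [2, 36] -> [2, 8, 36, 37]
Merge: [24, 26, 30, 39] + [2, 8, 36, 37] -> [2, 8, 24, 26, 30, 36, 37, 39]

Final sorted array: [2, 8, 24, 26, 30, 36, 37, 39]

The merge sort proceeds by recursively splitting the array and merging sorted halves.
After all merges, the sorted array is [2, 8, 24, 26, 30, 36, 37, 39].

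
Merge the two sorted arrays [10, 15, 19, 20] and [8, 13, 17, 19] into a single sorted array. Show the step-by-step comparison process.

Merging process:

Compare 10 vs 8: take 8 from right. Merged: [8]
Compare 10 vs 13: take 10 from left. Merged: [8, 10]
Compare 15 vs 13: take 13 from right. Merged: [8, 10, 13]
Compare 15 vs 17: take 15 from left. Merged: [8, 10, 13, 15]
Compare 19 vs 17: take 17 from right. Merged: [8, 10, 13, 15, 17]
Compare 19 vs 19: take 19 from left. Merged: [8, 10, 13, 15, 17, 19]
Compare 20 vs 19: take 19 from right. Merged: [8, 10, 13, 15, 17, 19, 19]
Append remaining from left: [20]. Merged: [8, 10, 13, 15, 17, 19, 19, 20]

Final merged array: [8, 10, 13, 15, 17, 19, 19, 20]
Total comparisons: 7

The merged array is [8, 10, 13, 15, 17, 19, 19, 20], requiring 7 comparisons. The merge step runs in O(n) time where n is the total number of elements.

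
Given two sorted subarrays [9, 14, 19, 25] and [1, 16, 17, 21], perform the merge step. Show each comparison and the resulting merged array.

Merging process:

Compare 9 vs 1: take 1 from right. Merged: [1]
Compare 9 vs 16: take 9 from left. Merged: [1, 9]
Compare 14 vs 16: take 14 from left. Merged: [1, 9, 14]
Compare 19 vs 16: take 16 from right. Merged: [1, 9, 14, 16]
Compare 19 vs 17: take 17 from right. Merged: [1, 9, 14, 16, 17]
Compare 19 vs 21: take 19 from left. Merged: [1, 9, 14, 16, 17, 19]
Compare 25 vs 21: take 21 from right. Merged: [1, 9, 14, 16, 17, 19, 21]
Append remaining from left: [25]. Merged: [1, 9, 14, 16, 17, 19, 21, 25]

Final merged array: [1, 9, 14, 16, 17, 19, 21, 25]
Total comparisons: 7

The merged array is [1, 9, 14, 16, 17, 19, 21, 25], requiring 7 comparisons. The merge step runs in O(n) time where n is the total number of elements.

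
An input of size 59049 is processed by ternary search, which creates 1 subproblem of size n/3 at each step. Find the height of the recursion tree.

For divide and conquer with division factor 3:

Problem sizes at each level:
Level 0: 59049
Level 1: 19683
Level 2: 6561
Level 3: 2187
Level 4: 729
Level 5: 243
Level 6: 81
Level 7: 27
Level 8: 9
Level 9: 3
Level 10: 1

The root is level 0 and the size-1 base case is level 10 (the tree spans levels 0 through 10, i.e. 11 levels counting the root), so the depth is the number of divisions: log_3(59049) = 10

The recursion tree depth is log_3(59049) = 10. At each level, the problem size is divided by 3, so it takes 10 divisions to reduce to a base case of size 1. The algorithm makes 1 recursive call at each level.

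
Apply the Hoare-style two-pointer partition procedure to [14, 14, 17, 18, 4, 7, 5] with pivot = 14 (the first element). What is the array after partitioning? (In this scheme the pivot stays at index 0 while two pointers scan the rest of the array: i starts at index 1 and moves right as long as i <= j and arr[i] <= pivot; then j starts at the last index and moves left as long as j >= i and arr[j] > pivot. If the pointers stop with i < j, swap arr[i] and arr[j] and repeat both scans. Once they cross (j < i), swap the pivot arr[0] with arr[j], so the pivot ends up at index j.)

Hoare-style two-pointer partition with pivot = 14:

Initial array: [14, 14, 17, 18, 4, 7, 5]

Pointers start at i = 1, j = 6.
i stops at index 2 (arr[2]=17 > 14), j stops at index 6 (arr[6]=5 <= 14): swap arr[2] and arr[6], array becomes [14, 14, 5, 18, 4, 7, 17]
i stops at index 3 (arr[3]=18 > 14), j stops at index 5 (arr[5]=7 <= 14): swap arr[3] and arr[5], array becomes [14, 14, 5, 7, 4, 18, 17]
i ends at 5, j ends at 4: the pointers have crossed (j < i), so scanning stops.

Swap pivot arr[0] with arr[4] to place pivot at position 4: [4, 14, 5, 7, 14, 18, 17]
Pivot position: 4

After partitioning with pivot 14, the array becomes [4, 14, 5, 7, 14, 18, 17]. The pivot is placed at index 4. All elements to the left of the pivot are <= 14, and all elements to the right are > 14.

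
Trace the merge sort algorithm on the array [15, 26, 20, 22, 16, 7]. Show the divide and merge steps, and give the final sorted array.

Merge sort trace:

Split: [15, 26, 20, 22, 16, 7] -> [15, 26, 20] and [22, 16, 7]
  Split: [15, 26, 20] -> [15] and [26, 20]
    Split: [26, 20] -> [26] and [20]
    Merge: [26] + [20] -> [20, 26]
  Merge: [15] + [20, 26] -> [15, 20, 26]
  Split: [22, 16, 7] -> [22] and [16, 7]
    Split: [16, 7] -> [16] and [7]
    Merge: [16] + [7] -> [7, 16]
  Merge: [22] + [7, 16] -> [7, 16, 22]
Merge: [15, 20, 26] + [7, 16, 22] -> [7, 15, 16, 20, 22, 26]

Final sorted array: [7, 15, 16, 20, 22, 26]

The merge sort proceeds by recursively splitting the array and merging sorted halves.
After all merges, the sorted array is [7, 15, 16, 20, 22, 26].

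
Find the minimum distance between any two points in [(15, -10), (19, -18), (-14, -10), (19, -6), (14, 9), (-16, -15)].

Computing all pairwise distances among 6 points:

d((15, -10), (19, -18)) = 8.9443
d((15, -10), (-14, -10)) = 29.0
d((15, -10), (19, -6)) = 5.6569
d((15, -10), (14, 9)) = 19.0263
d((15, -10), (-16, -15)) = 31.4006
d((19, -18), (-14, -10)) = 33.9559
d((19, -18), (19, -6)) = 12.0
d((19, -18), (14, 9)) = 27.4591
d((19, -18), (-16, -15)) = 35.1283
d((-14, -10), (19, -6)) = 33.2415
d((-14, -10), (14, 9)) = 33.8378
d((-14, -10), (-16, -15)) = 5.3852 <-- minimum
d((19, -6), (14, 9)) = 15.8114
d((19, -6), (-16, -15)) = 36.1386
d((14, 9), (-16, -15)) = 38.4187

Closest pair: (-14, -10) and (-16, -15) with distance 5.3852

The closest pair is (-14, -10) and (-16, -15) with Euclidean distance 5.3852. For 6 points, brute-force pairwise comparison is shown above. For large n, the divide-and-conquer algorithm (sort by x, recurse on halves, check the dividing strip) achieves O(n log n).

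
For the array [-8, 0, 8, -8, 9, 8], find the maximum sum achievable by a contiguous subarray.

Using Kadane's algorithm on [-8, 0, 8, -8, 9, 8]:

Scanning through the array:
Position 1 (value 0): max_ending_here = 0, max_so_far = 0
Position 2 (value 8): max_ending_here = 8, max_so_far = 8
Position 3 (value -8): max_ending_here = 0, max_so_far = 8
Position 4 (value 9): max_ending_here = 9, max_so_far = 9
Position 5 (value 8): max_ending_here = 17, max_so_far = 17

Maximum subarray: [0, 8, -8, 9, 8]
Maximum sum: 17

The maximum subarray is [0, 8, -8, 9, 8] with sum 17. This subarray runs from index 1 to index 5.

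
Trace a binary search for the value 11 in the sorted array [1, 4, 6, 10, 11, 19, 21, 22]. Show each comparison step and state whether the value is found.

Binary search for 11 in [1, 4, 6, 10, 11, 19, 21, 22]:

lo=0, hi=7, mid=3, arr[mid]=10 -> 10 < 11, search right half
lo=4, hi=7, mid=5, arr[mid]=19 -> 19 > 11, search left half
lo=4, hi=4, mid=4, arr[mid]=11 -> Found target at index 4!

Binary search finds 11 at index 4 after 3 comparisons. The search repeatedly halves the search space by comparing with the middle element.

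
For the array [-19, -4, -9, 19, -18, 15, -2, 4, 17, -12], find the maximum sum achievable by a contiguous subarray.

Using Kadane's algorithm on [-19, -4, -9, 19, -18, 15, -2, 4, 17, -12]:

Scanning through the array:
Position 1 (value -4): max_ending_here = -4, max_so_far = -4
Position 2 (value -9): max_ending_here = -9, max_so_far = -4
Position 3 (value 19): max_ending_here = 19, max_so_far = 19
Position 4 (value -18): max_ending_here = 1, max_so_far = 19
Position 5 (value 15): max_ending_here = 16, max_so_far = 19
Position 6 (value -2): max_ending_here = 14, max_so_far = 19
Position 7 (value 4): max_ending_here = 18, max_so_far = 19
Position 8 (value 17): max_ending_here = 35, max_so_far = 35
Position 9 (value -12): max_ending_here = 23, max_so_far = 35

Maximum subarray: [19, -18, 15, -2, 4, 17]
Maximum sum: 35

The maximum subarray is [19, -18, 15, -2, 4, 17] with sum 35. This subarray runs from index 3 to index 8.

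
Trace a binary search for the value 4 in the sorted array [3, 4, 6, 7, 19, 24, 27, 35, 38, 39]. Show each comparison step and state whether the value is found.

Binary search for 4 in [3, 4, 6, 7, 19, 24, 27, 35, 38, 39]:

lo=0, hi=9, mid=4, arr[mid]=19 -> 19 > 4, search left half
lo=0, hi=3, mid=1, arr[mid]=4 -> Found target at index 1!

Binary search finds 4 at index 1 after 2 comparisons. The search repeatedly halves the search space by comparing with the middle element.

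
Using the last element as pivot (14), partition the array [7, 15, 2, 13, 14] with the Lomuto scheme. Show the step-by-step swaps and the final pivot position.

Lomuto partition with pivot = 14:

Initial array: [7, 15, 2, 13, 14]

arr[0]=7 <= 14: swap with position 0, array becomes [7, 15, 2, 13, 14]
arr[1]=15 > 14: no swap
arr[2]=2 <= 14: swap with position 1, array becomes [7, 2, 15, 13, 14]
arr[3]=13 <= 14: swap with position 2, array becomes [7, 2, 13, 15, 14]

Place pivot at position 3: [7, 2, 13, 14, 15]
Pivot position: 3

After partitioning with pivot 14, the array becomes [7, 2, 13, 14, 15]. The pivot is placed at index 3. All elements to the left of the pivot are <= 14, and all elements to the right are > 14.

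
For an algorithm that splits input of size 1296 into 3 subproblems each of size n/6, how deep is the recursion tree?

For divide and conquer with division factor 6:

Problem sizes at each level:
Level 0: 1296
Level 1: 216
Level 2: 36
Level 3: 6
Level 4: 1

The root is level 0 and the size-1 base case is level 4 (the tree spans levels 0 through 4, i.e. 5 levels counting the root), so the depth is the number of divisions: log_6(1296) = 4

The recursion tree depth is log_6(1296) = 4. At each level, the problem size is divided by 6, so it takes 4 divisions to reduce to a base case of size 1. The algorithm makes 3 recursive calls at each level.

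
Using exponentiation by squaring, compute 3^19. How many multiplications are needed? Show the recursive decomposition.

Computing 3^19 by squaring (build up from 3^1; each line after the first costs one multiplication):

3^1 = 3
3^2 = (3^1)^2 = 3^2 = 9
3^4 = (3^2)^2 = 9^2 = 81
3^8 = (3^4)^2 = 81^2 = 6561
3^9 = 3 * 3^8 = 3 * 6561 = 19683
3^18 = (3^9)^2 = 19683^2 = 387420489
3^19 = 3 * 3^18 = 3 * 387420489 = 1162261467

Result: 1162261467
Multiplications needed: 6 (6 lines after 3^1)

3^19 = 1162261467. Using exponentiation by squaring, this requires 6 multiplications. The key idea: if the exponent is even, square the half-power; if odd, multiply by the base once.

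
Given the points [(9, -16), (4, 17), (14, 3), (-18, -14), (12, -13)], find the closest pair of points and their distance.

Computing all pairwise distances among 5 points:

d((9, -16), (4, 17)) = 33.3766
d((9, -16), (14, 3)) = 19.6469
d((9, -16), (-18, -14)) = 27.074
d((9, -16), (12, -13)) = 4.2426 <-- minimum
d((4, 17), (14, 3)) = 17.2047
d((4, 17), (-18, -14)) = 38.0132
d((4, 17), (12, -13)) = 31.0483
d((14, 3), (-18, -14)) = 36.2353
d((14, 3), (12, -13)) = 16.1245
d((-18, -14), (12, -13)) = 30.0167

Closest pair: (9, -16) and (12, -13) with distance 4.2426

The closest pair is (9, -16) and (12, -13) with Euclidean distance 4.2426. For 5 points, brute-force pairwise comparison is shown above. For large n, the divide-and-conquer algorithm (sort by x, recurse on halves, check the dividing strip) achieves O(n log n).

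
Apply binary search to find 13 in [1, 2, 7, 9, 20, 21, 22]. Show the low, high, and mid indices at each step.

Binary search for 13 in [1, 2, 7, 9, 20, 21, 22]:

lo=0, hi=6, mid=3, arr[mid]=9 -> 9 < 13, search right half
lo=4, hi=6, mid=5, arr[mid]=21 -> 21 > 13, search left half
lo=4, hi=4, mid=4, arr[mid]=20 -> 20 > 13, search left half
lo=4 > hi=3, target 13 not found

Binary search determines that 13 is not in the array after 3 comparisons. The search space was exhausted without finding the target.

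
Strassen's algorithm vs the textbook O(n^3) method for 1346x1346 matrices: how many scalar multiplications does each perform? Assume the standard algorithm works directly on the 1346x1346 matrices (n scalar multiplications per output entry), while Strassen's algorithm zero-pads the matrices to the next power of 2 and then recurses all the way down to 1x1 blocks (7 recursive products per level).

Matrix multiplication for 1346x1346 matrices:

Strassen's algorithm requires power-of-2 dimensions. Pad 1346x1346 to 2048x2048 (next power of 2).

Standard algorithm: 1346^3 = 2438569736 multiplications
Strassen's algorithm: 7^(log2(2048)) = 7^11 = 1977326743 multiplications
Savings: 2438569736 - 1977326743 = 461242993 multiplications

Standard: 2438569736 multiplications (1346^3). Strassen: 1977326743 multiplications (7^11, after padding to 2048x2048). Strassen reduces 8 recursive multiplications to 7 at each level.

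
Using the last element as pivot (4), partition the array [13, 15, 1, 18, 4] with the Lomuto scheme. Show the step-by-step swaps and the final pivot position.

Lomuto partition with pivot = 4:

Initial array: [13, 15, 1, 18, 4]

arr[0]=13 > 4: no swap
arr[1]=15 > 4: no swap
arr[2]=1 <= 4: swap with position 0, array becomes [1, 15, 13, 18, 4]
arr[3]=18 > 4: no swap

Place pivot at position 1: [1, 4, 13, 18, 15]
Pivot position: 1

After partitioning with pivot 4, the array becomes [1, 4, 13, 18, 15]. The pivot is placed at index 1. All elements to the left of the pivot are <= 4, and all elements to the right are > 4.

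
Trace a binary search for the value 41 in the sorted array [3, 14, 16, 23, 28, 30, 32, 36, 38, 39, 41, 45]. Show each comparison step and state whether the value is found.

Binary search for 41 in [3, 14, 16, 23, 28, 30, 32, 36, 38, 39, 41, 45]:

lo=0, hi=11, mid=5, arr[mid]=30 -> 30 < 41, search right half
lo=6, hi=11, mid=8, arr[mid]=38 -> 38 < 41, search right half
lo=9, hi=11, mid=10, arr[mid]=41 -> Found target at index 10!

Binary search finds 41 at index 10 after 3 comparisons. The search repeatedly halves the search space by comparing with the middle element.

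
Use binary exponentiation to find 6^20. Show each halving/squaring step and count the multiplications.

Computing 6^20 by squaring (build up from 6^1; each line after the first costs one multiplication):

6^1 = 6
6^2 = (6^1)^2 = 6^2 = 36
6^4 = (6^2)^2 = 36^2 = 1296
6^5 = 6 * 6^4 = 6 * 1296 = 7776
6^10 = (6^5)^2 = 7776^2 = 60466176
6^20 = (6^10)^2 = 60466176^2 = 3656158440062976

Result: 3656158440062976
Multiplications needed: 5 (5 lines after 6^1)

6^20 = 3656158440062976. Using exponentiation by squaring, this requires 5 multiplications. The key idea: if the exponent is even, square the half-power; if odd, multiply by the base once.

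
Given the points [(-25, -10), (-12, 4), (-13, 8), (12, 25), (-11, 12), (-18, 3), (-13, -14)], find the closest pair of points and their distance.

Computing all pairwise distances among 7 points:

d((-25, -10), (-12, 4)) = 19.105
d((-25, -10), (-13, 8)) = 21.6333
d((-25, -10), (12, 25)) = 50.9313
d((-25, -10), (-11, 12)) = 26.0768
d((-25, -10), (-18, 3)) = 14.7648
d((-25, -10), (-13, -14)) = 12.6491
d((-12, 4), (-13, 8)) = 4.1231 <-- minimum
d((-12, 4), (12, 25)) = 31.8904
d((-12, 4), (-11, 12)) = 8.0623
d((-12, 4), (-18, 3)) = 6.0828
d((-12, 4), (-13, -14)) = 18.0278
d((-13, 8), (12, 25)) = 30.2324
d((-13, 8), (-11, 12)) = 4.4721
d((-13, 8), (-18, 3)) = 7.0711
d((-13, 8), (-13, -14)) = 22.0
d((12, 25), (-11, 12)) = 26.4197
d((12, 25), (-18, 3)) = 37.2022
d((12, 25), (-13, -14)) = 46.3249
d((-11, 12), (-18, 3)) = 11.4018
d((-11, 12), (-13, -14)) = 26.0768
d((-18, 3), (-13, -14)) = 17.72

Closest pair: (-12, 4) and (-13, 8) with distance 4.1231

The closest pair is (-12, 4) and (-13, 8) with Euclidean distance 4.1231. For 7 points, brute-force pairwise comparison is shown above. For large n, the divide-and-conquer algorithm (sort by x, recurse on halves, check the dividing strip) achieves O(n log n).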